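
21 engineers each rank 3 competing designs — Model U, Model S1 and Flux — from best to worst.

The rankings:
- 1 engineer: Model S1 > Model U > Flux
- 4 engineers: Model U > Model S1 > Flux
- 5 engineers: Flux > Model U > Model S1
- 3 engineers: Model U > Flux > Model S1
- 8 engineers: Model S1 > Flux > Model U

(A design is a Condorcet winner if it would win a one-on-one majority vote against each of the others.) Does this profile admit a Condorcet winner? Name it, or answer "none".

Pairwise majorities:
Model U–Model S1: Model U 12–9.
Model U vs Flux: Flux wins 13–8.
Model S1 vs Flux: Model S1 wins 13–8.
Every design loses at least once (Model U loses to Flux; Model S1 loses to Model U; Flux loses to Model S1). The majority relation contains the cycle Model U beats Model S1 beats Flux beats Model U, so there is no Condorcet winner.

none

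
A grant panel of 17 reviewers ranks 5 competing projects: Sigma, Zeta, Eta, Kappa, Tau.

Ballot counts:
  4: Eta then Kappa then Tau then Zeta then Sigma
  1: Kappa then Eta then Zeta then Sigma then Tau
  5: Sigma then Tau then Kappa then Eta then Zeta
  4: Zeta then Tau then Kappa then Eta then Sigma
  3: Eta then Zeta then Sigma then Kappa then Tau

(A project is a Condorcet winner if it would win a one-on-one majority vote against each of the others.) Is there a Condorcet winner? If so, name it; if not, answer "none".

none

Pairwise majorities:
Sigma vs Zeta: Sigma is ranked higher on 5 ballots, Zeta on 12. Zeta wins 12–5.
Sigma vs Eta: 5 to 12, Eta.
Sigma vs Kappa: Sigma is ranked higher on 5+3 = 8 ballots, Kappa on 9. Kappa wins 9–8.
Sigma vs Tau: 1+5+3 = 9 for Sigma, 8 for Tau — Sigma by 9–8.
Zeta vs Eta: Zeta preferred on 4 ballots; Eta wins 13–4.
Zeta vs Kappa: 4+3 = 7 for Zeta, 10 for Kappa — Kappa by 10–7.
Zeta vs Tau: 1+4+3 = 8 for Zeta, 9 for Tau — Tau by 9–8.
Eta vs Kappa: Eta preferred on 4+3 = 7 ballots; Kappa wins 10–7.
Eta vs Tau: 4+1+3 = 8 for Eta, 9 for Tau — Tau by 9–8.
Kappa vs Tau: 4+1+3 = 8 for Kappa, 9 for Tau — Tau by 9–8.
Each project drops at least one matchup (Sigma loses to Zeta; Zeta loses to Eta; Eta loses to Kappa; Kappa loses to Tau; Tau loses to Sigma); the cycle Sigma beats Tau beats Zeta beats Sigma rules out a Condorcet winner.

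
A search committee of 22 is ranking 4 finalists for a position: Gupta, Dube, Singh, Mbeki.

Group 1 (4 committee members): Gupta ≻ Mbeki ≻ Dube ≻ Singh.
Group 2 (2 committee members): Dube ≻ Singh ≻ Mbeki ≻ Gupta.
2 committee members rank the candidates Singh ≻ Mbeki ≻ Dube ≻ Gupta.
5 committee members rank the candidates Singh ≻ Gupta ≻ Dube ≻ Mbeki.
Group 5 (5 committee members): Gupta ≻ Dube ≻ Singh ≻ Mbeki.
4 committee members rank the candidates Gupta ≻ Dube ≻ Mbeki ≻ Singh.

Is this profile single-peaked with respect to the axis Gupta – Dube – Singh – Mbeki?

Axis positions: Gupta=1, Dube=2, Singh=3, Mbeki=4.
Group 1: ranking walks positions 1-4-2-3; Mbeki is ranked above Dube even though Dube lies between Mbeki and the peak Gupta on the axis — preferences dip and rise again. Not single-peaked.
Group 2 (peak Dube at position 2): ranking walks positions 2-3-4-1, expanding outward from the peak — single-peaked.
Group 3 (peak Singh at position 3): ranking walks positions 3-4-2-1, expanding outward from the peak — single-peaked.
Group 4: ranking walks positions 3-1-2-4; Gupta is ranked above Dube even though Dube lies between Gupta and the peak Singh on the axis — preferences dip and rise again. Not single-peaked.
Group 5 (peak Gupta at position 1): ranking walks positions 1-2-3-4, expanding outward from the peak — single-peaked.
Group 6: ranking walks positions 1-2-4-3; Mbeki is ranked above Singh even though Singh lies between Mbeki and the peak Gupta on the axis — preferences dip and rise again. Not single-peaked.
Group 1 violates single-peakedness, so the profile is not single-peaked on this axis.

no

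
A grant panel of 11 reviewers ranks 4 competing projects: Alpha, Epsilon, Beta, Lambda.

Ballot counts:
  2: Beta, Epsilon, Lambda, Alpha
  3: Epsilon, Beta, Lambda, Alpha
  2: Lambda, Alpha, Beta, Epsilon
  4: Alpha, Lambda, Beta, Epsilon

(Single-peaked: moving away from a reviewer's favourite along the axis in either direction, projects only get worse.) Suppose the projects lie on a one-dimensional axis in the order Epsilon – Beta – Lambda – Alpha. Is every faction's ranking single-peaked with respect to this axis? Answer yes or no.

Axis positions: Epsilon=1, Beta=2, Lambda=3, Alpha=4.
Faction 1 (peak Beta at position 2): ranking walks positions 2-1-3-4, expanding outward from the peak — single-peaked.
Faction 2 (peak Epsilon at position 1): ranking walks positions 1-2-3-4, expanding outward from the peak — single-peaked.
Faction 3 (peak Lambda at position 3): ranking walks positions 3-4-2-1, expanding outward from the peak — single-peaked.
Faction 4 (peak Alpha at position 4): ranking walks positions 4-3-2-1, expanding outward from the peak — single-peaked.
Every ranking is single-peaked on this axis.

yes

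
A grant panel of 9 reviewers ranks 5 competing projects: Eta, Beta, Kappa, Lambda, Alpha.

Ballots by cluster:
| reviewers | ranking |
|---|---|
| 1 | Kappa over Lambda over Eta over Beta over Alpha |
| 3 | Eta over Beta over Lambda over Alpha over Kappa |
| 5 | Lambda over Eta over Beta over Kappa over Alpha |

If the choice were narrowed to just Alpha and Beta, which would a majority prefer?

Beta

No ballot ranks Alpha above Beta: 0.
Ballots ranking Beta above Alpha: 9 − 0 = 9.
Beta wins the head-to-head 9–0.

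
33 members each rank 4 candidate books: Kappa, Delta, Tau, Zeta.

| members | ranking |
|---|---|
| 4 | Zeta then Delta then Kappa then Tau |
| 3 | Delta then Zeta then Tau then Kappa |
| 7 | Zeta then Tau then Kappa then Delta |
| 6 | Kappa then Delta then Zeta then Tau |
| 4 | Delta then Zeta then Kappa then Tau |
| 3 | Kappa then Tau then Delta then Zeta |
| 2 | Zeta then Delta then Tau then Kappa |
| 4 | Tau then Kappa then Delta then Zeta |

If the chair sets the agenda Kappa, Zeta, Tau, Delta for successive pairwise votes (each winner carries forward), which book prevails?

Round 1: Kappa vs Zeta — 13–20, Zeta advances.
Round 2: Zeta vs Tau — 26–7, Zeta advances.
Round 3: Zeta vs Delta — 13–20, Delta advances.
The agenda winner is Delta.

Delta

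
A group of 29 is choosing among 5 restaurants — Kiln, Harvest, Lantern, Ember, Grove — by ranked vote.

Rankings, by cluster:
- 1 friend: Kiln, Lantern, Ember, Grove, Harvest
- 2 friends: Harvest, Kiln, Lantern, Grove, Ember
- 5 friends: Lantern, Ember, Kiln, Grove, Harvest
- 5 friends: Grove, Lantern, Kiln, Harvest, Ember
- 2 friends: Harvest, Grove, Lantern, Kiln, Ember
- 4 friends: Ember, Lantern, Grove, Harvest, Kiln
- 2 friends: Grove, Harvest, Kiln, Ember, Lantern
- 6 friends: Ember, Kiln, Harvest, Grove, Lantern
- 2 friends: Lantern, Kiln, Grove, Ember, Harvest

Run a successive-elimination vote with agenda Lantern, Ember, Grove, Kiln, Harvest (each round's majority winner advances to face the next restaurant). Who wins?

Round 1: Lantern vs Ember — 17–12, Lantern advances.
Round 2: Lantern vs Grove — 14–15, Grove advances.
Round 3: Grove vs Kiln — 13–16, Kiln advances.
Round 4: Kiln vs Harvest — 19–10, Kiln advances.
Kiln survives the agenda.

Kiln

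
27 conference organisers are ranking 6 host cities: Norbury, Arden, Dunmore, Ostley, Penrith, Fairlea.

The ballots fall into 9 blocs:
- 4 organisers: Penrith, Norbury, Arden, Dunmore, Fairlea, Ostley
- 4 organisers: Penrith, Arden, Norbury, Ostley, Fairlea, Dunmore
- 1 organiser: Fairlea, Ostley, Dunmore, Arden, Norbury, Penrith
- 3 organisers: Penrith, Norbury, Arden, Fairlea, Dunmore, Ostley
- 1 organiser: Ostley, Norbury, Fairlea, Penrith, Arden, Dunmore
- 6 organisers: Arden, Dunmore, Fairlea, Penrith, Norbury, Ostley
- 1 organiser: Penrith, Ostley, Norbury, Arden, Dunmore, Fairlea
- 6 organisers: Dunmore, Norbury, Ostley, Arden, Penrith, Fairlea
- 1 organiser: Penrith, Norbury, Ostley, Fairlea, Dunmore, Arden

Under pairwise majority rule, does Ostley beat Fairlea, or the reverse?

Ballots ranking Ostley above Fairlea: 4 + 1 + 1 + 6 + 1 = 13.
Ballots ranking Fairlea above Ostley: 27 − 13 = 14.
Fairlea wins the head-to-head 14–13.

Fairlea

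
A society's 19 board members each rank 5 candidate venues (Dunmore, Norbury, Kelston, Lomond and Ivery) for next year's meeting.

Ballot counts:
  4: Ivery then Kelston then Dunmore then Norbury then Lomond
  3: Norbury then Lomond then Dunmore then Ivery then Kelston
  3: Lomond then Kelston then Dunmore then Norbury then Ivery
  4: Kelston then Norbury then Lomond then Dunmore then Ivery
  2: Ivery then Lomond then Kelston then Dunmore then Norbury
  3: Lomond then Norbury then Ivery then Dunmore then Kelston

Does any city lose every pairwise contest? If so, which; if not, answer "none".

none

Head-to-head results (19 organisers):
Dunmore vs Norbury: Norbury, 10–9.
Dunmore vs Kelston: Kelston, 13–6.
Dunmore vs Lomond: 4 for Dunmore, 15 for Lomond — Lomond by 15–4.
Dunmore–Ivery: Dunmore 10–9.
Norbury vs Kelston: 6 to 13, Kelston.
Norbury–Lomond: Norbury 11–8.
Norbury vs Ivery: Norbury wins 13–6.
Kelston–Lomond: Lomond 11–8.
Kelston vs Ivery: Ivery wins 12–7.
Lomond–Ivery: Lomond 13–6.
No city is winless: Dunmore beats Ivery; Norbury beats Dunmore; Kelston beats Dunmore; Lomond beats Dunmore; Ivery beats Kelston. There is no Condorcet loser.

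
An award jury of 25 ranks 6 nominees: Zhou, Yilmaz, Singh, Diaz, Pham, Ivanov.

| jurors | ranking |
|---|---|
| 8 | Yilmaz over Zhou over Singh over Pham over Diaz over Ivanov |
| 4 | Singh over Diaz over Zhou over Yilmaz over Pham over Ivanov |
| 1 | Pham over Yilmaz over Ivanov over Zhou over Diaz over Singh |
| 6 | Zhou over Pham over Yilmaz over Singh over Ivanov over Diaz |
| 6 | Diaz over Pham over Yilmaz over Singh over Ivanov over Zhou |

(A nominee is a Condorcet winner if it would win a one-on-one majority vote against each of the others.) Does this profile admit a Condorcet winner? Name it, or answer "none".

Pairwise majorities:
Zhou vs Yilmaz: Zhou preferred on 4+6 = 10 ballots; Yilmaz wins 15–10.
Zhou vs Singh: 15 to 10, Zhou.
Zhou vs Diaz: Zhou preferred on 8+1+6 = 15 ballots; Zhou wins 15–10.
Zhou vs Pham: 8+4+6 = 18 for Zhou, 7 for Pham — Zhou by 18–7.
Zhou vs Ivanov: Zhou is ranked higher on 8+4+6 = 18 ballots, Ivanov on 7. Zhou wins 18–7.
Yilmaz vs Singh: Yilmaz is ranked higher on 8+1+6+6 = 21 ballots, Singh on 4. Yilmaz wins 21–4.
Yilmaz vs Diaz: Yilmaz preferred on 8+1+6 = 15 ballots; Yilmaz wins 15–10.
Yilmaz vs Pham: Yilmaz is ranked higher on 8+4 = 12 ballots, Pham on 13. Pham wins 13–12.
Yilmaz vs Ivanov: 25 to 0, Yilmaz.
Singh vs Diaz: 18 to 7, Singh.
Singh vs Pham: 12 to 13, Pham.
Singh vs Ivanov: 24 to 1, Singh.
Diaz vs Pham: Diaz preferred on 4+6 = 10 ballots; Pham wins 15–10.
Diaz vs Ivanov: 18 to 7, Diaz.
Pham vs Ivanov: 8+4+1+6+6 = 25 for Pham, 0 for Ivanov — Pham by 25–0.
Every nominee loses at least once (Zhou loses to Yilmaz; Yilmaz loses to Pham; Singh loses to Zhou; Diaz loses to Zhou; Pham loses to Zhou; Ivanov loses to Zhou). The majority relation contains the cycle Zhou → Pham → Yilmaz → Zhou, so there is no Condorcet winner.

none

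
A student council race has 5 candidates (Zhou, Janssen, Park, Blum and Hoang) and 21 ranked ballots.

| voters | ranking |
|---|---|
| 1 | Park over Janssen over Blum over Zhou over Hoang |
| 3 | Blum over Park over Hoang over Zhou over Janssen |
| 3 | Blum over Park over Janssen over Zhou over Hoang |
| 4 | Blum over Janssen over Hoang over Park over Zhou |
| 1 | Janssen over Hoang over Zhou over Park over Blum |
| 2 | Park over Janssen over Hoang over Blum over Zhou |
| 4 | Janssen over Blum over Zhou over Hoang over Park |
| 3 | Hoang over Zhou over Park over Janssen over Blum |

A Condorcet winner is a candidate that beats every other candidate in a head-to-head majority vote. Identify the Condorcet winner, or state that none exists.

Head-to-head results (21 voters):
Zhou vs Janssen: 3+3 = 6 for Zhou, 15 for Janssen — Janssen by 15–6.
Zhou vs Park: 1+4+3 = 8 for Zhou, 13 for Park — Park by 13–8.
Zhou vs Blum: 1+3 = 4 for Zhou, 17 for Blum — Blum by 17–4.
Zhou vs Hoang: Zhou preferred on 1+3+4 = 8 ballots; Hoang wins 13–8.
Janssen vs Park: 4+1+4 = 9 for Janssen, 12 for Park — Park by 12–9.
Janssen vs Blum: 11 to 10, Janssen.
Janssen vs Hoang: Janssen preferred on 1+3+4+1+2+4 = 15 ballots; Janssen wins 15–6.
Park vs Blum: Park preferred on 1+1+2+3 = 7 ballots; Blum wins 14–7.
Park vs Hoang: 9 to 12, Hoang.
Blum vs Hoang: 1+3+3+4+4 = 15 for Blum, 6 for Hoang — Blum by 15–6.
No candidate is unbeaten: Zhou loses to Janssen; Janssen loses to Park; Park loses to Blum; Blum loses to Janssen; Hoang loses to Janssen. In particular Janssen beats Blum beats Park beats Janssen is a majority cycle — no Condorcet winner exists.

none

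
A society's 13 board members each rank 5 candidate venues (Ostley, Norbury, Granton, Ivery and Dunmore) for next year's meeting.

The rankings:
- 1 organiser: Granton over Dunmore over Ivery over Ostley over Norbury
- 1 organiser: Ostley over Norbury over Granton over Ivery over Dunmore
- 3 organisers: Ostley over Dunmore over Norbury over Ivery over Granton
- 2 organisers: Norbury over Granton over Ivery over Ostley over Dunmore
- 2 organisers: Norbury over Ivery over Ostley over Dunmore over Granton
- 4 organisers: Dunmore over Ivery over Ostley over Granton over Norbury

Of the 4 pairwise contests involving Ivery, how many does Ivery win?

Ivery against each rival (13 organisers):
Ivery vs Ostley: Ivery wins 9–4.
Ivery vs Norbury: Ivery is ranked higher on 1+4 = 5 ballots, Norbury on 8. Norbury wins 8–5.
Ivery–Granton: Ivery 9–4.
Ivery–Dunmore: Dunmore 8–5.
Ivery beats Ostley, Granton; loses to Norbury, Dunmore — 2 pairwise wins.

2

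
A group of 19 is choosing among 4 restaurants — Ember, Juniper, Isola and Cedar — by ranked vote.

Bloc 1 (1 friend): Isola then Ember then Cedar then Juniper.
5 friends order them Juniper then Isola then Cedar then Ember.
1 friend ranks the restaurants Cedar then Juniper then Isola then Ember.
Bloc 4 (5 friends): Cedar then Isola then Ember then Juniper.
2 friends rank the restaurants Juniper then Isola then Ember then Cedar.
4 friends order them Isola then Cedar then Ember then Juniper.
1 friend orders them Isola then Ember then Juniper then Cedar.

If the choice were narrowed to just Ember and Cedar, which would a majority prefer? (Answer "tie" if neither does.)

Ballots ranking Ember above Cedar: 1 + 2 + 1 = 4.
Ballots ranking Cedar above Ember: 19 − 4 = 15.
Cedar wins the head-to-head 15–4.

Cedar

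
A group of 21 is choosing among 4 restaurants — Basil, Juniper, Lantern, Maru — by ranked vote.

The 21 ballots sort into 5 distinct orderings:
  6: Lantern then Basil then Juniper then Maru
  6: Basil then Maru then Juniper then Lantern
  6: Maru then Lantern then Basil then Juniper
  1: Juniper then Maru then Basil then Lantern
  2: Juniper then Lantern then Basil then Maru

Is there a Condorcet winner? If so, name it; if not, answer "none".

none

Head-to-head results (21 friends):
Basil vs Juniper: 18 to 3, Basil.
Basil vs Lantern: Lantern wins 14–7.
Basil–Maru: Basil 14–7.
Juniper vs Lantern: Lantern, 12–9.
Juniper–Maru: Maru 12–9.
Lantern vs Maru: Maru wins 13–8.
Every restaurant loses at least once (Basil loses to Lantern; Juniper loses to Basil; Lantern loses to Maru; Maru loses to Basil). The majority relation contains the cycle Basil → Maru → Lantern → Basil, so there is no Condorcet winner.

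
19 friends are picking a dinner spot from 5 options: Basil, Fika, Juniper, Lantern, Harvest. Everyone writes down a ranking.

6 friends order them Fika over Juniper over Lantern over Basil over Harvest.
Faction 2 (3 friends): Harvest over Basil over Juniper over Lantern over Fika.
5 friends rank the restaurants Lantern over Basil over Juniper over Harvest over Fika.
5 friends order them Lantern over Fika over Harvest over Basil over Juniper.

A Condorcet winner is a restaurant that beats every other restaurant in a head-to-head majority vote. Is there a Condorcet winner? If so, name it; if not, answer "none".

Check each pair by majority over 19 ballots:
Basil vs Fika: Fika, 11–8.
Basil vs Juniper: Basil is ranked higher on 3+5+5 = 13 ballots, Juniper on 6. Basil wins 13–6.
Basil–Lantern: Lantern 16–3.
Basil vs Harvest: Basil preferred on 6+5 = 11 ballots; Basil wins 11–8.
Fika vs Juniper: Fika, 11–8.
Fika vs Lantern: Fika preferred on 6 ballots; Lantern wins 13–6.
Fika vs Harvest: Fika is ranked higher on 6+5 = 11 ballots, Harvest on 8. Fika wins 11–8.
Juniper–Lantern: Lantern 10–9.
Juniper vs Harvest: Juniper preferred on 6+5 = 11 ballots; Juniper wins 11–8.
Lantern–Harvest: Lantern 16–3.
Only Lantern has no losses; Lantern is the Condorcet winner.

Lantern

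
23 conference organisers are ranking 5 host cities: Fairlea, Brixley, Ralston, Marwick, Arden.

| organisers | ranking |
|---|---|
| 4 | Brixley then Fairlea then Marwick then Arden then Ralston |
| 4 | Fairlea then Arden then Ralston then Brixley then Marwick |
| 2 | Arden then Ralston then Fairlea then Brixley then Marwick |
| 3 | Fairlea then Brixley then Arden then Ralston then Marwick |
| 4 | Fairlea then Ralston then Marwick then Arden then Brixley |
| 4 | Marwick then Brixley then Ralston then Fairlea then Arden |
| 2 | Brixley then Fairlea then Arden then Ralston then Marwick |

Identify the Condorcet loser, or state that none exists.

Pairwise majorities:
Fairlea vs Brixley: Fairlea preferred on 4+2+3+4 = 13 ballots; Fairlea wins 13–10.
Fairlea vs Ralston: Fairlea wins 17–6.
Fairlea vs Marwick: Fairlea wins 19–4.
Fairlea vs Arden: Fairlea, 21–2.
Brixley vs Ralston: 4+3+4+2 = 13 for Brixley, 10 for Ralston — Brixley by 13–10.
Brixley vs Marwick: Brixley is ranked higher on 4+4+2+3+2 = 15 ballots, Marwick on 8. Brixley wins 15–8.
Brixley vs Arden: Brixley wins 13–10.
Ralston vs Marwick: Ralston wins 15–8.
Ralston vs Arden: Arden wins 15–8.
Marwick vs Arden: Marwick preferred on 4+4+4 = 12 ballots; Marwick wins 12–11.
Each city has at least one pairwise win (Fairlea beats Brixley; Brixley beats Ralston; Ralston beats Marwick; Marwick beats Arden; Arden beats Ralston) — no Condorcet loser.

none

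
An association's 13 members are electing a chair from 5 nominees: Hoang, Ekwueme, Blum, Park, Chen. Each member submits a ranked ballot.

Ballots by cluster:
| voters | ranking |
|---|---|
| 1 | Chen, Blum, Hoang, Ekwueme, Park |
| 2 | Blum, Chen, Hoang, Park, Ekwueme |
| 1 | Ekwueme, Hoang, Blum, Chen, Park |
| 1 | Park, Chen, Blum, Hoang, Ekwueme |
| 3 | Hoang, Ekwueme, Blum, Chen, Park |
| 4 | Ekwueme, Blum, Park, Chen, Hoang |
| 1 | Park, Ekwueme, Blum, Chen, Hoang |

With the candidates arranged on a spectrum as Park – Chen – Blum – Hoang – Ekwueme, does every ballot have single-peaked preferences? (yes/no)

Axis positions: Park=1, Chen=2, Blum=3, Hoang=4, Ekwueme=5.
Cluster 1 (peak Chen at position 2): ranking walks positions 2-3-4-5-1, expanding outward from the peak — single-peaked.
Cluster 2 (peak Blum at position 3): ranking walks positions 3-2-4-1-5, expanding outward from the peak — single-peaked.
Cluster 3 (peak Ekwueme at position 5): ranking walks positions 5-4-3-2-1, expanding outward from the peak — single-peaked.
Cluster 4 (peak Park at position 1): ranking walks positions 1-2-3-4-5, expanding outward from the peak — single-peaked.
Cluster 5 (peak Hoang at position 4): ranking walks positions 4-5-3-2-1, expanding outward from the peak — single-peaked.
Cluster 6: ranking walks positions 5-3-1-2-4; Blum is ranked above Hoang even though Hoang lies between Blum and the peak Ekwueme on the axis — preferences dip and rise again. Not single-peaked.
Cluster 7: ranking walks positions 1-5-3-2-4; Ekwueme is ranked above Chen even though Chen lies between Ekwueme and the peak Park on the axis — preferences dip and rise again. Not single-peaked.
Cluster 6 violates single-peakedness, so the profile is not single-peaked on this axis.

no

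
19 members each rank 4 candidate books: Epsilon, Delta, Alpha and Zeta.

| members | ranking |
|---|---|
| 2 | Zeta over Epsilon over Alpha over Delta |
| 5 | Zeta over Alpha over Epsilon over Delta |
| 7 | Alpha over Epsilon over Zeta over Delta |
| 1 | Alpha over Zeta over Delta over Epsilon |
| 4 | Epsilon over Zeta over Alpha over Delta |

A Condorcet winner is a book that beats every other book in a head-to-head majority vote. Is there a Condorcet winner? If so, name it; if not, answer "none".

none

Head-to-head results (19 members):
Epsilon–Delta: Epsilon 18–1.
Epsilon vs Alpha: Alpha, 13–6.
Epsilon–Zeta: Epsilon 11–8.
Delta vs Alpha: Alpha, 19–0.
Delta vs Zeta: Zeta, 19–0.
Alpha vs Zeta: Zeta, 11–8.
Each book drops at least one matchup (Epsilon loses to Alpha; Delta loses to Epsilon; Alpha loses to Zeta; Zeta loses to Epsilon); the cycle Epsilon > Zeta > Alpha > Epsilon rules out a Condorcet winner.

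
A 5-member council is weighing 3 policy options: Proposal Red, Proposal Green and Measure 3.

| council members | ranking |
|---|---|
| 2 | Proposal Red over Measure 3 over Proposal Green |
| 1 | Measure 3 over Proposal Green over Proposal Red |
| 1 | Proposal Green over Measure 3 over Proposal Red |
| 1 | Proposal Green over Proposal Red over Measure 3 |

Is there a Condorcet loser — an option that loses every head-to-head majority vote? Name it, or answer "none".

Pairwise majorities:
Proposal Red vs Proposal Green: Proposal Green wins 3–2.
Proposal Red vs Measure 3: Proposal Red preferred on 2+1 = 3 ballots; Proposal Red wins 3–2.
Proposal Green vs Measure 3: 1+1 = 2 for Proposal Green, 3 for Measure 3 — Measure 3 by 3–2.
No option is winless: Proposal Red beats Measure 3; Proposal Green beats Proposal Red; Measure 3 beats Proposal Green. There is no Condorcet loser.

none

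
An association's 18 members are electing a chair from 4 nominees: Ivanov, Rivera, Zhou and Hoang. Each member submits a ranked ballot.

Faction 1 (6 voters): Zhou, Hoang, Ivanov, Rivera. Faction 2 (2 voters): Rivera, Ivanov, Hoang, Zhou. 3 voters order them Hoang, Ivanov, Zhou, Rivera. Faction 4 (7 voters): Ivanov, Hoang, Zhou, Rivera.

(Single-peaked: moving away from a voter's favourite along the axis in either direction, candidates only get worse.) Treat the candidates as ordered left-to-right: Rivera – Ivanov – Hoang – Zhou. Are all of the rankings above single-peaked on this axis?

yes

Axis positions: Rivera=1, Ivanov=2, Hoang=3, Zhou=4.
Faction 1 (peak Zhou at position 4): ranking walks positions 4-3-2-1, expanding outward from the peak — single-peaked.
Faction 2 (peak Rivera at position 1): ranking walks positions 1-2-3-4, expanding outward from the peak — single-peaked.
Faction 3 (peak Hoang at position 3): ranking walks positions 3-2-4-1, expanding outward from the peak — single-peaked.
Faction 4 (peak Ivanov at position 2): ranking walks positions 2-3-4-1, expanding outward from the peak — single-peaked.
Every ranking is single-peaked on this axis.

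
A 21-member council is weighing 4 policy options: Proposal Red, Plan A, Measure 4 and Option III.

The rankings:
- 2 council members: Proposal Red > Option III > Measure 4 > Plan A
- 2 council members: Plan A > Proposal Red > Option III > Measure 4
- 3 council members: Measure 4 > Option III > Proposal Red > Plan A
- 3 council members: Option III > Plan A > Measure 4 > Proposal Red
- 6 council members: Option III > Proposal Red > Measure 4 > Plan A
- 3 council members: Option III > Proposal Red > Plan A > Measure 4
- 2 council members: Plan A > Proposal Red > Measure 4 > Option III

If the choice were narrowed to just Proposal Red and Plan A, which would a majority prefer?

Proposal Red

Ballots ranking Proposal Red above Plan A: 2 + 3 + 6 + 3 = 14.
Ballots ranking Plan A above Proposal Red: 21 − 14 = 7.
Proposal Red wins the head-to-head 14–7.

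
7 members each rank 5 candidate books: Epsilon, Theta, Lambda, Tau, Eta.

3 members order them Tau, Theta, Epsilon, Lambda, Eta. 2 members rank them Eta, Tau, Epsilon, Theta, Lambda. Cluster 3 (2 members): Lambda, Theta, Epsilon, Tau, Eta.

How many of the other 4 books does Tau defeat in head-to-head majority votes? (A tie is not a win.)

Tau against each rival (7 members):
Tau vs Epsilon: Tau is ranked higher on 3+2 = 5 ballots, Epsilon on 2. Tau wins 5–2.
Tau–Theta: Tau 5–2.
Tau vs Lambda: 5 to 2, Tau.
Tau vs Eta: 5 to 2, Tau.
Tau beats Epsilon, Theta, Lambda, Eta — 4 pairwise wins.

4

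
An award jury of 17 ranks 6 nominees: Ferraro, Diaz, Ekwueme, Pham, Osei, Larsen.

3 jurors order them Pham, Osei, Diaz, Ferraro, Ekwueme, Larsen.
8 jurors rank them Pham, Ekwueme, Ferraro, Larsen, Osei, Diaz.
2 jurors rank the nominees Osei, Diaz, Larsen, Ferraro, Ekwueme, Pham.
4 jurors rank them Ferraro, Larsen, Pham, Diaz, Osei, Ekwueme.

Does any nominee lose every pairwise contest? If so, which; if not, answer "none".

Pairwise majorities:
Ferraro vs Diaz: Ferraro is ranked higher on 8+4 = 12 ballots, Diaz on 5. Ferraro wins 12–5.
Ferraro–Ekwueme: Ferraro 9–8.
Ferraro vs Pham: Pham, 11–6.
Ferraro vs Osei: Ferraro, 12–5.
Ferraro–Larsen: Ferraro 15–2.
Diaz–Ekwueme: Diaz 9–8.
Diaz vs Pham: Pham wins 15–2.
Diaz–Osei: Osei 13–4.
Diaz vs Larsen: Diaz is ranked higher on 3+2 = 5 ballots, Larsen on 12. Larsen wins 12–5.
Ekwueme vs Pham: Pham, 15–2.
Ekwueme–Osei: Osei 9–8.
Ekwueme vs Larsen: 11 to 6, Ekwueme.
Pham–Osei: Pham 15–2.
Pham vs Larsen: 3+8 = 11 for Pham, 6 for Larsen — Pham by 11–6.
Osei vs Larsen: Larsen wins 12–5.
Each nominee has at least one pairwise win (Ferraro beats Diaz; Diaz beats Ekwueme; Ekwueme beats Larsen; Pham beats Ferraro; Osei beats Diaz; Larsen beats Diaz) — no Condorcet loser.

none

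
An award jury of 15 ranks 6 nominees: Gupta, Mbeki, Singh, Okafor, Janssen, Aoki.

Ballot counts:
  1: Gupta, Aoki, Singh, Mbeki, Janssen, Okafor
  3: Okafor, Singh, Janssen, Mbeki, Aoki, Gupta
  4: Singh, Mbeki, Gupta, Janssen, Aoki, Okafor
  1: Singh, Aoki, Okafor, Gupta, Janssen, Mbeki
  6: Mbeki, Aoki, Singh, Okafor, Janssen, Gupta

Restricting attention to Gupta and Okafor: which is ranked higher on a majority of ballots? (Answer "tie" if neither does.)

Okafor

Ballots ranking Gupta above Okafor: 1 + 4 = 5.
Ballots ranking Okafor above Gupta: 15 − 5 = 10.
Okafor wins the head-to-head 10–5.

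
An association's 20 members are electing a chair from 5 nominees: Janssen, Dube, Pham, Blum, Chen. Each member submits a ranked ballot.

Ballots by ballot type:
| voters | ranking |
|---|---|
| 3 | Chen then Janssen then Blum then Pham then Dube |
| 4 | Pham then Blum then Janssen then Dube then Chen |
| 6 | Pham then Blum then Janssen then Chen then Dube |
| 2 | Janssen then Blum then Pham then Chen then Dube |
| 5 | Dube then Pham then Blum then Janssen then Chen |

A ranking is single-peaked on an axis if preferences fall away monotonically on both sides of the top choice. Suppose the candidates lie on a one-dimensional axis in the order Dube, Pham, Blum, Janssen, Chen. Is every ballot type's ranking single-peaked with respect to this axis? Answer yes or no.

Axis positions: Dube=1, Pham=2, Blum=3, Janssen=4, Chen=5.
Ballot type 1 (peak Chen at position 5): ranking walks positions 5-4-3-2-1, expanding outward from the peak — single-peaked.
Ballot type 2 (peak Pham at position 2): ranking walks positions 2-3-4-1-5, expanding outward from the peak — single-peaked.
Ballot type 3 (peak Pham at position 2): ranking walks positions 2-3-4-5-1, expanding outward from the peak — single-peaked.
Ballot type 4 (peak Janssen at position 4): ranking walks positions 4-3-2-5-1, expanding outward from the peak — single-peaked.
Ballot type 5 (peak Dube at position 1): ranking walks positions 1-2-3-4-5, expanding outward from the peak — single-peaked.
Every ranking is single-peaked on this axis.

yes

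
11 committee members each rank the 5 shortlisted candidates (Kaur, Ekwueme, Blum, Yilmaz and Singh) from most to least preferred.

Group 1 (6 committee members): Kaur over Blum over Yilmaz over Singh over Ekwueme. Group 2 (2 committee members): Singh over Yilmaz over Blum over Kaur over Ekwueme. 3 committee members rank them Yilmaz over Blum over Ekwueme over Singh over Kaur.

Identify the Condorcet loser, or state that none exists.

Ekwueme

Head-to-head results (11 committee members):
Kaur vs Ekwueme: Kaur preferred on 6+2 = 8 ballots; Kaur wins 8–3.
Kaur vs Blum: Kaur is ranked higher on 6 ballots, Blum on 5. Kaur wins 6–5.
Kaur vs Yilmaz: Kaur, 6–5.
Kaur vs Singh: Kaur, 6–5.
Ekwueme vs Blum: Blum, 11–0.
Ekwueme–Yilmaz: Yilmaz 11–0.
Ekwueme vs Singh: Ekwueme preferred on 3 ballots; Singh wins 8–3.
Blum vs Yilmaz: Blum is ranked higher on 6 ballots, Yilmaz on 5. Blum wins 6–5.
Blum vs Singh: Blum, 9–2.
Yilmaz vs Singh: 6+3 = 9 for Yilmaz, 2 for Singh — Yilmaz by 9–2.
Ekwueme is beaten in every head-to-head and is the Condorcet loser.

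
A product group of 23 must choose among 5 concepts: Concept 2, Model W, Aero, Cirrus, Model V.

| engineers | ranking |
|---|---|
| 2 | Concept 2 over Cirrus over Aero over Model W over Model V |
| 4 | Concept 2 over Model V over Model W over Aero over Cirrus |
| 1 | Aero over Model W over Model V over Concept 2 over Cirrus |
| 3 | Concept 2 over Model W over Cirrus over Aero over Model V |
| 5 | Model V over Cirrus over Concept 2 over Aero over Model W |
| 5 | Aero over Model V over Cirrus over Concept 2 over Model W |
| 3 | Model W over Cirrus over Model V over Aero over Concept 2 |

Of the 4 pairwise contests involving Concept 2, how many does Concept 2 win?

Concept 2 against each rival (23 engineers):
Concept 2–Model W: Concept 2 19–4.
Concept 2 vs Aero: Concept 2 preferred on 2+4+3+5 = 14 ballots; Concept 2 wins 14–9.
Concept 2 vs Cirrus: Cirrus wins 13–10.
Concept 2–Model V: Model V 14–9.
Concept 2 beats Model W, Aero; loses to Cirrus, Model V — 2 pairwise wins.

2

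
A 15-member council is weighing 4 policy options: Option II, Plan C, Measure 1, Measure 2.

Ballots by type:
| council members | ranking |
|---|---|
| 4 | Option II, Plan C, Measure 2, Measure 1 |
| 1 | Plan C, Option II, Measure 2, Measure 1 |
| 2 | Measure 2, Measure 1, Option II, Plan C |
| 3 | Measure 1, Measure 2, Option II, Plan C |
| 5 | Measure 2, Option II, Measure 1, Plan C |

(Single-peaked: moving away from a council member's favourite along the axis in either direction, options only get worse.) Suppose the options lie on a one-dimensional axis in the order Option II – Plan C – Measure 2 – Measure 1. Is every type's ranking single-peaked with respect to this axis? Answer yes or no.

no

Axis positions: Option II=1, Plan C=2, Measure 2=3, Measure 1=4.
Type 1 (peak Option II at position 1): ranking walks positions 1-2-3-4, expanding outward from the peak — single-peaked.
Type 2 (peak Plan C at position 2): ranking walks positions 2-1-3-4, expanding outward from the peak — single-peaked.
Type 3: ranking walks positions 3-4-1-2; Option II is ranked above Plan C even though Plan C lies between Option II and the peak Measure 2 on the axis — preferences dip and rise again. Not single-peaked.
Type 4: ranking walks positions 4-3-1-2; Option II is ranked above Plan C even though Plan C lies between Option II and the peak Measure 1 on the axis — preferences dip and rise again. Not single-peaked.
Type 5: ranking walks positions 3-1-4-2; Option II is ranked above Plan C even though Plan C lies between Option II and the peak Measure 2 on the axis — preferences dip and rise again. Not single-peaked.
Type 3 violates single-peakedness, so the profile is not single-peaked on this axis.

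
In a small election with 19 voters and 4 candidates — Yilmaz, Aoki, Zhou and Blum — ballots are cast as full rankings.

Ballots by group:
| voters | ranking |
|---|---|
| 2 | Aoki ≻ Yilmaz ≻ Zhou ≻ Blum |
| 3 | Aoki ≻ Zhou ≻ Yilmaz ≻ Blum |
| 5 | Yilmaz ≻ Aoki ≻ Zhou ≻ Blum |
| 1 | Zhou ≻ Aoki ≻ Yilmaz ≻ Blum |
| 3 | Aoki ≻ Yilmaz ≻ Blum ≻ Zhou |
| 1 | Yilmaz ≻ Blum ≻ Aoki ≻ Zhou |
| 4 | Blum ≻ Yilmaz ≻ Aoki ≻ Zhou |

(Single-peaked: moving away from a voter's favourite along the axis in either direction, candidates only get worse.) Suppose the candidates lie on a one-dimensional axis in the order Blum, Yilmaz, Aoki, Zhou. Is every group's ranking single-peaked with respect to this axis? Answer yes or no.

Axis positions: Blum=1, Yilmaz=2, Aoki=3, Zhou=4.
Group 1 (peak Aoki at position 3): ranking walks positions 3-2-4-1, expanding outward from the peak — single-peaked.
Group 2 (peak Aoki at position 3): ranking walks positions 3-4-2-1, expanding outward from the peak — single-peaked.
Group 3 (peak Yilmaz at position 2): ranking walks positions 2-3-4-1, expanding outward from the peak — single-peaked.
Group 4 (peak Zhou at position 4): ranking walks positions 4-3-2-1, expanding outward from the peak — single-peaked.
Group 5 (peak Aoki at position 3): ranking walks positions 3-2-1-4, expanding outward from the peak — single-peaked.
Group 6 (peak Yilmaz at position 2): ranking walks positions 2-1-3-4, expanding outward from the peak — single-peaked.
Group 7 (peak Blum at position 1): ranking walks positions 1-2-3-4, expanding outward from the peak — single-peaked.
Every ranking is single-peaked on this axis.

yes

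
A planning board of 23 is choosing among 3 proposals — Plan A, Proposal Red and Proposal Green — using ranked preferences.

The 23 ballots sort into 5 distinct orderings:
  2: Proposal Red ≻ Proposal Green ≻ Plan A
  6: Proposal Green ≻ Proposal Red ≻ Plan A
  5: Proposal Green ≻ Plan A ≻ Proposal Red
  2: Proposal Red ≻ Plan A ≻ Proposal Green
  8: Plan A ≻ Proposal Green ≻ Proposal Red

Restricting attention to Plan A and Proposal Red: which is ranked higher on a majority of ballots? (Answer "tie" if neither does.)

Ballots ranking Plan A above Proposal Red: 5 + 8 = 13.
Ballots ranking Proposal Red above Plan A: 23 − 13 = 10.
Plan A wins the head-to-head 13–10.

Plan A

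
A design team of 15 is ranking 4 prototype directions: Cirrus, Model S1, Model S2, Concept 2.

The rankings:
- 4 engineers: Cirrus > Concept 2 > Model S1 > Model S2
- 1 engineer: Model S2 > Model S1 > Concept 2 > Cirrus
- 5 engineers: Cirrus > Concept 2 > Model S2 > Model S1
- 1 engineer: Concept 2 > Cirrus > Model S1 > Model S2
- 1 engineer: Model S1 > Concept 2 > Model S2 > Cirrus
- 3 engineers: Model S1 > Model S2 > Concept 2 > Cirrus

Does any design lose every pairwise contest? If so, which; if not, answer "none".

Model S2

Head-to-head results (15 engineers):
Cirrus vs Model S1: Cirrus preferred on 4+5+1 = 10 ballots; Cirrus wins 10–5.
Cirrus vs Model S2: Cirrus, 10–5.
Cirrus vs Concept 2: Cirrus wins 9–6.
Model S1 vs Model S2: 9 to 6, Model S1.
Model S1 vs Concept 2: 5 to 10, Concept 2.
Model S2 vs Concept 2: Model S2 is ranked higher on 1+3 = 4 ballots, Concept 2 on 11. Concept 2 wins 11–4.
Model S2 is beaten in every head-to-head and is the Condorcet loser.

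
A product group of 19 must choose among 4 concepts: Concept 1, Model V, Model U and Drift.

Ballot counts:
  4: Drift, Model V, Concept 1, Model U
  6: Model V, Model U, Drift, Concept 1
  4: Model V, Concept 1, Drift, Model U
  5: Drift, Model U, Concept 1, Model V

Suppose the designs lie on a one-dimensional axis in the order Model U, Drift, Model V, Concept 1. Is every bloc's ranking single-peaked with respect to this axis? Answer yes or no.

no

Axis positions: Model U=1, Drift=2, Model V=3, Concept 1=4.
Bloc 1 (peak Drift at position 2): ranking walks positions 2-3-4-1, expanding outward from the peak — single-peaked.
Bloc 2: ranking walks positions 3-1-2-4; Model U is ranked above Drift even though Drift lies between Model U and the peak Model V on the axis — preferences dip and rise again. Not single-peaked.
Bloc 3 (peak Model V at position 3): ranking walks positions 3-4-2-1, expanding outward from the peak — single-peaked.
Bloc 4: ranking walks positions 2-1-4-3; Concept 1 is ranked above Model V even though Model V lies between Concept 1 and the peak Drift on the axis — preferences dip and rise again. Not single-peaked.
Bloc 2 violates single-peakedness, so the profile is not single-peaked on this axis.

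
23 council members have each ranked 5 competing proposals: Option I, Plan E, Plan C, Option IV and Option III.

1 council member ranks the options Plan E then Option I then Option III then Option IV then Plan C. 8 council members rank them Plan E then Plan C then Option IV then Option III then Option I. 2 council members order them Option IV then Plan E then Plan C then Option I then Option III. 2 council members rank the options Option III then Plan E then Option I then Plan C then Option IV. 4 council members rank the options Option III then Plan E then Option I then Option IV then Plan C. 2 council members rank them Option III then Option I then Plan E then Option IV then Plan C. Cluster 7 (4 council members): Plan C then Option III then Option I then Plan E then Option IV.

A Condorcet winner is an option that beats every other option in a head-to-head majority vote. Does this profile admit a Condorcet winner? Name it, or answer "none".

none

Check each pair by majority over 23 ballots:
Option I–Plan E: Plan E 17–6.
Option I–Plan C: Plan C 14–9.
Option I vs Option IV: Option I, 13–10.
Option I vs Option III: Option III wins 20–3.
Plan E vs Plan C: Plan E wins 19–4.
Plan E vs Option IV: Plan E wins 21–2.
Plan E–Option III: Option III 12–11.
Plan C–Option IV: Plan C 14–9.
Plan C vs Option III: Plan C wins 14–9.
Option IV–Option III: Option III 13–10.
No option is unbeaten: Option I loses to Plan E; Plan E loses to Option III; Plan C loses to Plan E; Option IV loses to Option I; Option III loses to Plan C. In particular Plan E → Plan C → Option III → Plan E is a majority cycle — no Condorcet winner exists.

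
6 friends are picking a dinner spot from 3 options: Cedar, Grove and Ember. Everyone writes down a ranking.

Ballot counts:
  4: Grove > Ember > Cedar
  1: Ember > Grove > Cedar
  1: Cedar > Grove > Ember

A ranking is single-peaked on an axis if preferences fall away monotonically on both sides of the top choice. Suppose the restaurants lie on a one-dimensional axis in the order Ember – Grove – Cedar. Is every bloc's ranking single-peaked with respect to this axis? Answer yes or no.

Axis positions: Ember=1, Grove=2, Cedar=3.
Bloc 1 (peak Grove at position 2): ranking walks positions 2-1-3, expanding outward from the peak — single-peaked.
Bloc 2 (peak Ember at position 1): ranking walks positions 1-2-3, expanding outward from the peak — single-peaked.
Bloc 3 (peak Cedar at position 3): ranking walks positions 3-2-1, expanding outward from the peak — single-peaked.
Every ranking is single-peaked on this axis.

yes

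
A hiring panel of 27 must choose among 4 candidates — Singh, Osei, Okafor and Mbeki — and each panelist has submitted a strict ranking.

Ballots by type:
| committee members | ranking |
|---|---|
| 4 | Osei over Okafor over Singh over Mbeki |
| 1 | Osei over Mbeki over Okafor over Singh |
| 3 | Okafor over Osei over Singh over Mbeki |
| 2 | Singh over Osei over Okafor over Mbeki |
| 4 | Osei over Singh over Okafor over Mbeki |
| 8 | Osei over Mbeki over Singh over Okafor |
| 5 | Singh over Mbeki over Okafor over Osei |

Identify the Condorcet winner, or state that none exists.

Osei

Check each pair by majority over 27 ballots:
Singh vs Osei: Singh is ranked higher on 2+5 = 7 ballots, Osei on 20. Osei wins 20–7.
Singh vs Okafor: Singh is ranked higher on 2+4+8+5 = 19 ballots, Okafor on 8. Singh wins 19–8.
Singh vs Mbeki: Singh preferred on 4+3+2+4+5 = 18 ballots; Singh wins 18–9.
Osei vs Okafor: 4+1+2+4+8 = 19 for Osei, 8 for Okafor — Osei by 19–8.
Osei vs Mbeki: 4+1+3+2+4+8 = 22 for Osei, 5 for Mbeki — Osei by 22–5.
Okafor vs Mbeki: Okafor is ranked higher on 4+3+2+4 = 13 ballots, Mbeki on 14. Mbeki wins 14–13.
Osei wins every pairwise contest, so Osei is the Condorcet winner.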